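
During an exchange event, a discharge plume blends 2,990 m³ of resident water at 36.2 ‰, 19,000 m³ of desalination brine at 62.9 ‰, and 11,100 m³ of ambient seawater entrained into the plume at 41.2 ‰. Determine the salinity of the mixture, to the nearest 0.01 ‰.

53.21 ‰

Conserving salt mass:
salt = 2,990×36.2 + 19,000×62.9 + 11,100×41.2 = 108,238 + 1,195,100 + 457,320 = 1,760,658
volume = 2,990 + 19,000 + 11,100 = 33,090 m³
S = 1,760,658 / 33,090 = 53.2082 ‰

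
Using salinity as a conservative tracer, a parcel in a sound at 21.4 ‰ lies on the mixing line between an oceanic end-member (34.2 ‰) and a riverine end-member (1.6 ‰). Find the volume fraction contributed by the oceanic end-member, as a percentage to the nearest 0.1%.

Let g be the oceanic fraction. Salt balance per unit volume:
g×34.2 + (1−g)×1.6 = 21.4
g = (21.4 − 1.6) / (34.2 − 1.6) = 19.8/32.6 = 0.6074

60.7%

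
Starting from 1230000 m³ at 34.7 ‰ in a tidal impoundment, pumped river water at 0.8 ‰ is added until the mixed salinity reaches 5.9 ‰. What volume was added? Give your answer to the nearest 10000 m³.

6950000 m³

Salt balance: 1,230,000×34.7 + V×0.8 = (1,230,000+V)×5.9
42,681,000 + 0.8V = 7,257,000 + 5.9V
35,424,000 = 5.1V
V = 6,945,882.35 m³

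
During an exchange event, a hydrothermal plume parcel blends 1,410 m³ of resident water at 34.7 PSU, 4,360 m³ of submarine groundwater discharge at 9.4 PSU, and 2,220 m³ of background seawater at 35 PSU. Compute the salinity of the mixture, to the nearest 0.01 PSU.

20.98 PSU

Weighted by volume,
salt = 1,410×34.7 + 4,360×9.4 + 2,220×35 = 48,927 + 40,984 + 77,700 = 167,611
volume = 1,410 + 4,360 + 2,220 = 7,990 m³
S = 167,611 / 7,990 = 20.9776 PSU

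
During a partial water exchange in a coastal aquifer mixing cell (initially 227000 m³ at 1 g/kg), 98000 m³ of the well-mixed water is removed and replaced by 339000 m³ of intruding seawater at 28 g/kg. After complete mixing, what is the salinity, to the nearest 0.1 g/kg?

20.6 g/kg

Remaining after removal: 129,000 m³ at 1 g/kg (salt = 129,000)
After addition: salt = 129,000 + 339,000×28 = 9,621,000; volume = 468,000 m³
S = 9,621,000 / 468,000 = 20.5577 g/kg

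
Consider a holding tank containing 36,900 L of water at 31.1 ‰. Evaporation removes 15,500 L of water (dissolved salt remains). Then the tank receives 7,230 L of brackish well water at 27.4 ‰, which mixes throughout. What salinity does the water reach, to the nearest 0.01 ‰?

After evaporation: salt = 36,900×31.1 = 1,147,590; volume = 36,900 − 15,500 = 21,400 L
After mixing: salt = 1,147,590 + 7,230×27.4 = 1,345,692; volume = 21,400 + 7,230 = 28,630 L
S = 1,345,692 / 28,630 = 47.0029 ‰

47.00 ‰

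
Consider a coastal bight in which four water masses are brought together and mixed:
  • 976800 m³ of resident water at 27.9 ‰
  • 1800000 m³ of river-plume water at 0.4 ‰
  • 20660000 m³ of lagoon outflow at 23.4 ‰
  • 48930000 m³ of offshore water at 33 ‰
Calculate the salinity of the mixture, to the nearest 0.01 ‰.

Conserving salt mass:
salt = 976,800×27.9 + 1,800,000×0.4 + 20,660,000×23.4 + 48,930,000×33 = 27,252,720 + 720,000 + 483,444,000 + 1,614,690,000 = 2,126,106,720
volume = 976,800 + 1,800,000 + 20,660,000 + 48,930,000 = 72,366,800 m³
S = 2,126,106,720 / 72,366,800 = 29.3796 ‰

29.38 ‰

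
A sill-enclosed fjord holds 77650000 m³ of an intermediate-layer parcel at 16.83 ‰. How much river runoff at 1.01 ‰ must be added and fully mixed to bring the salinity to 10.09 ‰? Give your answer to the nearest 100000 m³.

Salt balance: 77,650,000×16.83 + V×1.01 = (77,650,000+V)×10.09
1,306,849,500 + 1.01V = 783,488,500 + 10.09V
523,361,000 = 9.08V
V = 57,638,876.65 m³

57600000 m³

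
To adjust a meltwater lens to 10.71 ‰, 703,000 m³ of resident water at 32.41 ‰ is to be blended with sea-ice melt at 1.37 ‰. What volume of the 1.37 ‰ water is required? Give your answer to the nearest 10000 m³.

1630000 m³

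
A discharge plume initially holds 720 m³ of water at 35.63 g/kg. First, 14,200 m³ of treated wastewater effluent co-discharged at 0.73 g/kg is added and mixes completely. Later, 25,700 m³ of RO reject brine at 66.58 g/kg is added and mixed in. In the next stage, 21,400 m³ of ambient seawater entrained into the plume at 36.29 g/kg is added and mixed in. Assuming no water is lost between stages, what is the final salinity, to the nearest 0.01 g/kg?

40.69 g/kg

Total salt / total volume:
Initial salt = 720×35.63 = 25,653.6
After stage 1: salt = 25,653.6 + 14,200×0.73 = 36,019.6; volume = 14,920 m³; S = 2.414 g/kg
After stage 2: salt = 36,019.6 + 25,700×66.58 = 1,747,125.6; volume = 40,620 m³; S = 43.011 g/kg
After stage 3: salt = 1,747,125.6 + 21,400×36.29 = 2,523,731.6; volume = 62,020 m³
S = 2,523,731.6 / 62,020 = 40.6922 g/kg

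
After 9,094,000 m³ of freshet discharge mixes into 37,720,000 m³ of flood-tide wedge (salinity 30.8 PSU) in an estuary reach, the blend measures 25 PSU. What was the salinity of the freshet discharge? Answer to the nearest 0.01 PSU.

Salt balance: 37,720,000×30.8 + 9,094,000×S = 46,814,000×25
1,161,776,000 + 9,094,000·S = 1,170,350,000
S = (1,170,350,000 − 1,161,776,000) / 9,094,000 = 0.9428 PSU

0.94 PSU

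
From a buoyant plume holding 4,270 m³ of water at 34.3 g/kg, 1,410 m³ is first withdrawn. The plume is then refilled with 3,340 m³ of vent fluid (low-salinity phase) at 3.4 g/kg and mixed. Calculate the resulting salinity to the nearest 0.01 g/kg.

Remaining after removal: 2,860 m³ at 34.3 g/kg (salt = 98,098)
After addition: salt = 98,098 + 3,340×3.4 = 109,454; volume = 6,200 m³
S = 109,454 / 6,200 = 17.6539 g/kg

17.65 g/kg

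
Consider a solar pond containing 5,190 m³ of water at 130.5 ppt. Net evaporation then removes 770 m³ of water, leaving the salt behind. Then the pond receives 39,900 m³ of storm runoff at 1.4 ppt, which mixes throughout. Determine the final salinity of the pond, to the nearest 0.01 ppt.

After evaporation: salt = 5,190×130.5 = 677,295; volume = 5,190 − 770 = 4,420 m³
After mixing: salt = 677,295 + 39,900×1.4 = 733,155; volume = 4,420 + 39,900 = 44,320 m³
S = 733,155 / 44,320 = 16.5423 ppt

16.54 ppt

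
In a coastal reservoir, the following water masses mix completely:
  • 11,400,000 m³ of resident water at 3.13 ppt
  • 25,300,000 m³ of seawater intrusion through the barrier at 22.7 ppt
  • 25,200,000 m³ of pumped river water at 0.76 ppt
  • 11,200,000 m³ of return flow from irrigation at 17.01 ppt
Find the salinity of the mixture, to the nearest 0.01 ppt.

11.21 ppt

Weighted by volume,
salt = 11,400,000×3.13 + 25,300,000×22.7 + 25,200,000×0.76 + 11,200,000×17.01 = 35,682,000 + 574,310,000 + 19,152,000 + 190,512,000 = 819,656,000
volume = 11,400,000 + 25,300,000 + 25,200,000 + 11,200,000 = 73,100,000 m³
S = 819,656,000 / 73,100,000 = 11.2128 ppt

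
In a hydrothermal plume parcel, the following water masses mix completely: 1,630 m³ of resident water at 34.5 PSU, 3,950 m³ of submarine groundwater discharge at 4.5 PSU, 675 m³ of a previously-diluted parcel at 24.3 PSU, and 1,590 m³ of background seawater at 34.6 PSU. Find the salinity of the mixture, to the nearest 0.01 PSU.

Conserving salt mass:
salt = 1,630×34.5 + 3,950×4.5 + 675×24.3 + 1,590×34.6 = 56,235 + 17,775 + 16,402.5 + 55,014 = 145,426.5
volume = 1,630 + 3,950 + 675 + 1,590 = 7,845 m³
S = 145,426.5 / 7,845 = 18.5375 PSU

18.54 PSU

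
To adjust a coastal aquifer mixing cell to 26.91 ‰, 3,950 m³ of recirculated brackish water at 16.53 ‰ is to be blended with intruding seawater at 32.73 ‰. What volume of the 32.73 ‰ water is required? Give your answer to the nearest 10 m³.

Salt balance: 3,950×16.53 + V×32.73 = (3,950+V)×26.91
65,293.5 + 32.73V = 106,294.5 + 26.91V
41,001 = 5.82V
V = 7,044.85 m³

7040 m³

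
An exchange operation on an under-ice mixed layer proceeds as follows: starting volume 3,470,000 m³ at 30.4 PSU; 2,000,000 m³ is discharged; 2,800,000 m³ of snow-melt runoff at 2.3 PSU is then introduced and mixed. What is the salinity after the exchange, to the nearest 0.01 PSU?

11.97 PSU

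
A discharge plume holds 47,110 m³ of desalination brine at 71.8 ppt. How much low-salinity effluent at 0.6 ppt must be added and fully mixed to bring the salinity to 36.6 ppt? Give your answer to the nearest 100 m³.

46100 m³

Salt balance: 47,110×71.8 + V×0.6 = (47,110+V)×36.6
3,382,498 + 0.6V = 1,724,226 + 36.6V
1,658,272 = 36V
V = 46,063.11 m³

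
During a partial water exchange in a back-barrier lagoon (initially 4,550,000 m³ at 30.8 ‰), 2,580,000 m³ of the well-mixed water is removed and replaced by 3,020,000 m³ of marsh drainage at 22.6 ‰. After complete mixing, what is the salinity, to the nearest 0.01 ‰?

25.84 ‰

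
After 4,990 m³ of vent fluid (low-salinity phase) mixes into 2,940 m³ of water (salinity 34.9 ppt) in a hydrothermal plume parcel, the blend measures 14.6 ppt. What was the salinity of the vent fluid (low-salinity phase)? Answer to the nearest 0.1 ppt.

2.6 ppt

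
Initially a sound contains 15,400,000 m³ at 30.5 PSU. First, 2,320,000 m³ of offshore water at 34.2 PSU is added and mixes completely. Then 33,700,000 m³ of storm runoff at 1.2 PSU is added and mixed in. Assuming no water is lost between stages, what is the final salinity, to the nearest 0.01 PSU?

Mass of salt is conserved:
Initial salt = 15,400,000×30.5 = 469,700,000
After stage 1: salt = 469,700,000 + 2,320,000×34.2 = 549,044,000; volume = 17,720,000 m³; S = 30.984 PSU
After stage 2: salt = 549,044,000 + 33,700,000×1.2 = 589,484,000; volume = 51,420,000 m³
S = 589,484,000 / 51,420,000 = 11.4641 PSU

11.46 PSU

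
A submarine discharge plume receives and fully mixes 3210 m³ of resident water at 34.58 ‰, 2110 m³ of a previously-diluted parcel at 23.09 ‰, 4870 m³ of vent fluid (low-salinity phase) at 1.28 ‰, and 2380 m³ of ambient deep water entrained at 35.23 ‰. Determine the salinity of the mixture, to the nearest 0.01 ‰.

Total salt / total volume:
salt = 3,210×34.58 + 2,110×23.09 + 4,870×1.28 + 2,380×35.23 = 111,001.8 + 48,719.9 + 6,233.6 + 83,847.4 = 249,802.7
volume = 3,210 + 2,110 + 4,870 + 2,380 = 12,570 m³
S = 249,802.7 / 12,570 = 19.8729 ‰

19.87 ‰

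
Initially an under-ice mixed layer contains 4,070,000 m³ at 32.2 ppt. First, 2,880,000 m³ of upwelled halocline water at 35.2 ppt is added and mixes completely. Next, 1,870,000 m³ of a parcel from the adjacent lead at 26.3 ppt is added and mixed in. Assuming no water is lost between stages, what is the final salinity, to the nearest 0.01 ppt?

31.93 ppt

Salt balance:
Initial salt = 4,070,000×32.2 = 131,054,000
After stage 1: salt = 131,054,000 + 2,880,000×35.2 = 232,430,000; volume = 6,950,000 m³; S = 33.443 ppt
After stage 2: salt = 232,430,000 + 1,870,000×26.3 = 281,611,000; volume = 8,820,000 m³
S = 281,611,000 / 8,820,000 = 31.9287 ppt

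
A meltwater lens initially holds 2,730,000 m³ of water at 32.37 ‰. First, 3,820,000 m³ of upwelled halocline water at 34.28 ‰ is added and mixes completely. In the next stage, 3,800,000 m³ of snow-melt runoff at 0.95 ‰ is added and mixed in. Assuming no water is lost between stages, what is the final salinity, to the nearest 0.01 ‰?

Total salt / total volume:
Initial salt = 2,730,000×32.37 = 88,370,100
After stage 1: salt = 88,370,100 + 3,820,000×34.28 = 219,319,700; volume = 6,550,000 m³; S = 33.484 ‰
After stage 2: salt = 219,319,700 + 3,800,000×0.95 = 222,929,700; volume = 10,350,000 m³
S = 222,929,700 / 10,350,000 = 21.5391 ‰

21.54 ‰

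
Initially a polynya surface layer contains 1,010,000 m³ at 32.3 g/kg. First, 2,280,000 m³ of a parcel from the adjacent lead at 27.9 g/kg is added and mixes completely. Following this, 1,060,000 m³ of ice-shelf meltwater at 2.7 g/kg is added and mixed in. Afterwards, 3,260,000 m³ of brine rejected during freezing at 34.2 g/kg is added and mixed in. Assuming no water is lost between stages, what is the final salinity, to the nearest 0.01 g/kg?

27.67 g/kg

Mass of salt is conserved:
Initial salt = 1,010,000×32.3 = 32,623,000
After stage 1: salt = 32,623,000 + 2,280,000×27.9 = 96,235,000; volume = 3,290,000 m³; S = 29.251 g/kg
After stage 2: salt = 96,235,000 + 1,060,000×2.7 = 99,097,000; volume = 4,350,000 m³; S = 22.781 g/kg
After stage 3: salt = 99,097,000 + 3,260,000×34.2 = 210,589,000; volume = 7,610,000 m³
S = 210,589,000 / 7,610,000 = 27.6727 g/kg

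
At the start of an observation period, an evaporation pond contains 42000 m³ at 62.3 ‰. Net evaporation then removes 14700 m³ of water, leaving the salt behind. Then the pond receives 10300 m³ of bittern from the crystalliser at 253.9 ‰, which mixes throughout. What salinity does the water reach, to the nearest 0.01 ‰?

After evaporation: salt = 42,000×62.3 = 2,616,600; volume = 42,000 − 14,700 = 27,300 m³
After mixing: salt = 2,616,600 + 10,300×253.9 = 5,231,770; volume = 27,300 + 10,300 = 37,600 m³
S = 5,231,770 / 37,600 = 139.1428 ‰

139.14 ‰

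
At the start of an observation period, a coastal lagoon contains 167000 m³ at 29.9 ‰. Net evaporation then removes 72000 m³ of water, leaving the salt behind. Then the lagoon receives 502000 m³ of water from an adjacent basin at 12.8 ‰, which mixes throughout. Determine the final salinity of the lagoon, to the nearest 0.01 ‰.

After evaporation: salt = 167,000×29.9 = 4,993,300; volume = 167,000 − 72,000 = 95,000 m³
After mixing: salt = 4,993,300 + 502,000×12.8 = 11,418,900; volume = 95,000 + 502,000 = 597,000 m³
S = 11,418,900 / 597,000 = 19.1271 ‰

19.13 ‰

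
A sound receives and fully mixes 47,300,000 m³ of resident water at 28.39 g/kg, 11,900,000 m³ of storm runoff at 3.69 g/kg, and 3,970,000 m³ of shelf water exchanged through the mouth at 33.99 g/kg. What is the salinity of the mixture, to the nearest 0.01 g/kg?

Mass of salt is conserved:
salt = 47,300,000×28.39 + 11,900,000×3.69 + 3,970,000×33.99 = 1,342,847,000 + 43,911,000 + 134,940,300 = 1,521,698,300
volume = 47,300,000 + 11,900,000 + 3,970,000 = 63,170,000 m³
S = 1,521,698,300 / 63,170,000 = 24.0889 g/kg

24.09 g/kg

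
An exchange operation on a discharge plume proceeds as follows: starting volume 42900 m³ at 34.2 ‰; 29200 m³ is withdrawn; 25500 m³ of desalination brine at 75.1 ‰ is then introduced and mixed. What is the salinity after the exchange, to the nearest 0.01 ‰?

60.81 ‰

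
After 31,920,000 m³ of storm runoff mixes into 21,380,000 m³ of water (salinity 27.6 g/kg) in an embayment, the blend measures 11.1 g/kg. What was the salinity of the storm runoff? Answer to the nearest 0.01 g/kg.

0.05 g/kg

Salt balance: 21,380,000×27.6 + 31,920,000×S = 53,300,000×11.1
590,088,000 + 31,920,000·S = 591,630,000
S = (591,630,000 − 590,088,000) / 31,920,000 = 0.0483 g/kg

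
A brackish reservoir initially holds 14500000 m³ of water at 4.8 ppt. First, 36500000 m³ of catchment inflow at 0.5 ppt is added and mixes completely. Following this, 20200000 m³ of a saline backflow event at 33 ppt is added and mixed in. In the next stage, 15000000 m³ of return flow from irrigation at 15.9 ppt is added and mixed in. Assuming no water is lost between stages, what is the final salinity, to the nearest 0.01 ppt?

Total salt / total volume:
Initial salt = 14,500,000×4.8 = 69,600,000
After stage 1: salt = 69,600,000 + 36,500,000×0.5 = 87,850,000; volume = 51,000,000 m³; S = 1.723 ppt
After stage 2: salt = 87,850,000 + 20,200,000×33 = 754,450,000; volume = 71,200,000 m³; S = 10.596 ppt
After stage 3: salt = 754,450,000 + 15,000,000×15.9 = 992,950,000; volume = 86,200,000 m³
S = 992,950,000 / 86,200,000 = 11.5191 ppt

11.52 ppt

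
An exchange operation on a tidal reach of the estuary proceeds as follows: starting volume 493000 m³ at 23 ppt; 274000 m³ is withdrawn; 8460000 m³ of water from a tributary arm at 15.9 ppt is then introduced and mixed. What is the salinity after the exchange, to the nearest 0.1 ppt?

Remaining after removal: 219,000 m³ at 23 ppt (salt = 5,037,000)
After addition: salt = 5,037,000 + 8,460,000×15.9 = 139,551,000; volume = 8,679,000 m³
S = 139,551,000 / 8,679,000 = 16.0792 ppt

16.1 ppt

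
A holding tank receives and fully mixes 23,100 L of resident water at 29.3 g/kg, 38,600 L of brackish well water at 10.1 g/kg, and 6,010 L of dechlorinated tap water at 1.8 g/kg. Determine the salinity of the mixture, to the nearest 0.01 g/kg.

Salt balance:
salt = 23,100×29.3 + 38,600×10.1 + 6,010×1.8 = 676,830 + 389,860 + 10,818 = 1,077,508
volume = 23,100 + 38,600 + 6,010 = 67,710 L
S = 1,077,508 / 67,710 = 15.9136 g/kg

15.91 g/kg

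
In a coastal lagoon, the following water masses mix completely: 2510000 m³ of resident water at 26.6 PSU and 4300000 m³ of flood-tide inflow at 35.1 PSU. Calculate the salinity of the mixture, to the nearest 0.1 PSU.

Mass of salt is conserved:
salt = 2,510,000×26.6 + 4,300,000×35.1 = 66,766,000 + 150,930,000 = 217,696,000
volume = 2,510,000 + 4,300,000 = 6,810,000 m³
S = 217,696,000 / 6,810,000 = 31.967 PSU

32.0 PSU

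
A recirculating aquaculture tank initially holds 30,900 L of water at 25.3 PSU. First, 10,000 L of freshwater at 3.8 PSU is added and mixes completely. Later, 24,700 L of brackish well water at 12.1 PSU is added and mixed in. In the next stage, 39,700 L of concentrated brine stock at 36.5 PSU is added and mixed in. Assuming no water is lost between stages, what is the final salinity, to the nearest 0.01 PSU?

By conservation of dissolved salt,
Initial salt = 30,900×25.3 = 781,770
After stage 1: salt = 781,770 + 10,000×3.8 = 819,770; volume = 40,900 L; S = 20.043 PSU
After stage 2: salt = 819,770 + 24,700×12.1 = 1,118,640; volume = 65,600 L; S = 17.052 PSU
After stage 3: salt = 1,118,640 + 39,700×36.5 = 2,567,690; volume = 105,300 L
S = 2,567,690 / 105,300 = 24.3845 PSU

24.38 PSU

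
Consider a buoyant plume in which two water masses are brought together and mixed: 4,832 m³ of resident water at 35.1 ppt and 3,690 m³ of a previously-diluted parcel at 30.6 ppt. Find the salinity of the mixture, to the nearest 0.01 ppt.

33.15 ppt

Conserving salt mass:
salt = 4,832×35.1 + 3,690×30.6 = 169,603.2 + 112,914 = 282,517.2
volume = 4,832 + 3,690 = 8,522 m³
S = 282,517.2 / 8,522 = 33.1515 ppt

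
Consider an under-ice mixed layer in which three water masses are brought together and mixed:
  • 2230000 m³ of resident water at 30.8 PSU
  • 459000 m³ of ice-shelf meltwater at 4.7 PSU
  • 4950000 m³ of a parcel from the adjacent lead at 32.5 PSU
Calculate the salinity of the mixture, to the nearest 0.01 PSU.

30.33 PSU

Total salt / total volume:
salt = 2,230,000×30.8 + 459,000×4.7 + 4,950,000×32.5 = 68,684,000 + 2,157,300 + 160,875,000 = 231,716,300
volume = 2,230,000 + 459,000 + 4,950,000 = 7,639,000 m³
S = 231,716,300 / 7,639,000 = 30.3333 PSU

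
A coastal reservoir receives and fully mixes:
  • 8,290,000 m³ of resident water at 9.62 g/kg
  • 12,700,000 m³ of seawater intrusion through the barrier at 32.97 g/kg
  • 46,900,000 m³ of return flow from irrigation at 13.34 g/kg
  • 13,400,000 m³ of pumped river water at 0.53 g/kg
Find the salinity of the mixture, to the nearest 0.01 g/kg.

13.92 g/kg

Weighted by volume,
salt = 8,290,000×9.62 + 12,700,000×32.97 + 46,900,000×13.34 + 13,400,000×0.53 = 79,749,800 + 418,719,000 + 625,646,000 + 7,102,000 = 1,131,216,800
volume = 8,290,000 + 12,700,000 + 46,900,000 + 13,400,000 = 81,290,000 m³
S = 1,131,216,800 / 81,290,000 = 13.9158 g/kg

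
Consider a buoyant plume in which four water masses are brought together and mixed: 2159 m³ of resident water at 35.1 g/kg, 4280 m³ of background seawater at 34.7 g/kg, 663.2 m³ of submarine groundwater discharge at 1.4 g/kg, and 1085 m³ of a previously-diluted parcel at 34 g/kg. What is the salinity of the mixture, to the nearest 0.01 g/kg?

32.02 g/kg

Salt balance:
salt = 2,159×35.1 + 4,280×34.7 + 663.2×1.4 + 1,085×34 = 75,780.9 + 148,516 + 928.48 + 36,890 = 262,115.38
volume = 2,159 + 4,280 + 663.2 + 1,085 = 8,187.2 m³
S = 262,115.38 / 8,187.2 = 32.0153 g/kg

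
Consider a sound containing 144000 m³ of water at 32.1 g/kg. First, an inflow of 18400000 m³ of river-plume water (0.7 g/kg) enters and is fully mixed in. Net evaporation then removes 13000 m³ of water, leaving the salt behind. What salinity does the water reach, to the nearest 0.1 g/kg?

0.9 g/kg

After mixing: salt = 144,000×32.1 + 18,400,000×0.7 = 17,502,400; volume = 18,544,000 m³
After evaporation: salt unchanged = 17,502,400; volume = 18,544,000 − 13,000 = 18,531,000 m³
S = 17,502,400 / 18,531,000 = 0.9445 g/kg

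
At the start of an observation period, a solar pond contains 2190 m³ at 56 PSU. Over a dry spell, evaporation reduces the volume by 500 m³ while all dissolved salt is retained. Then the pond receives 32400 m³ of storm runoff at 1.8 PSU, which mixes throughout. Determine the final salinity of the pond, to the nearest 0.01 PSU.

5.31 PSU

After evaporation: salt = 2,190×56 = 122,640; volume = 2,190 − 500 = 1,690 m³
After mixing: salt = 122,640 + 32,400×1.8 = 180,960; volume = 1,690 + 32,400 = 34,090 m³
S = 180,960 / 34,090 = 5.3083 PSU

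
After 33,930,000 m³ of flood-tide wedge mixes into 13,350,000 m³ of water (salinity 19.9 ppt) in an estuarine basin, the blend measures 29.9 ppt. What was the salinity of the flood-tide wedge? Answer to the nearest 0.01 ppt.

Salt balance: 13,350,000×19.9 + 33,930,000×S = 47,280,000×29.9
265,665,000 + 33,930,000·S = 1,413,672,000
S = (1,413,672,000 − 265,665,000) / 33,930,000 = 33.8346 ppt

33.83 ppt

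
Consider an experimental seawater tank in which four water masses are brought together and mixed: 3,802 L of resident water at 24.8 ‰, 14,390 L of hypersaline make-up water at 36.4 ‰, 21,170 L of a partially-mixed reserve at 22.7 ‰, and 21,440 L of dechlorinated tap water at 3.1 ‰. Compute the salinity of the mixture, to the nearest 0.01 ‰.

Mass of salt is conserved:
salt = 3,802×24.8 + 14,390×36.4 + 21,170×22.7 + 21,440×3.1 = 94,289.6 + 523,796 + 480,559 + 66,464 = 1,165,108.6
volume = 3,802 + 14,390 + 21,170 + 21,440 = 60,802 L
S = 1,165,108.6 / 60,802 = 19.1623 ‰

19.16 ‰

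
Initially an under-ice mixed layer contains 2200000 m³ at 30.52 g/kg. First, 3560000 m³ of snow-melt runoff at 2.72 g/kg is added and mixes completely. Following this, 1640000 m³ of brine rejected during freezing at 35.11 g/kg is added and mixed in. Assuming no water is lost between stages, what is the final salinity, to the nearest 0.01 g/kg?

18.16 g/kg

Total salt / total volume:
Initial salt = 2,200,000×30.52 = 67,144,000
After stage 1: salt = 67,144,000 + 3,560,000×2.72 = 76,827,200; volume = 5,760,000 m³; S = 13.338 g/kg
After stage 2: salt = 76,827,200 + 1,640,000×35.11 = 134,407,600; volume = 7,400,000 m³
S = 134,407,600 / 7,400,000 = 18.1632 g/kg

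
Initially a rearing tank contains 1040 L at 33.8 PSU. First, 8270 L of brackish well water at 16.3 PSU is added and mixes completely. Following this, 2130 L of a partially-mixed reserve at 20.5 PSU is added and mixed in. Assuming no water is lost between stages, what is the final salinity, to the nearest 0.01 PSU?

Conserving salt mass:
Initial salt = 1,040×33.8 = 35,152
After stage 1: salt = 35,152 + 8,270×16.3 = 169,953; volume = 9,310 L; S = 18.255 PSU
After stage 2: salt = 169,953 + 2,130×20.5 = 213,618; volume = 11,440 L
S = 213,618 / 11,440 = 18.6729 PSU

18.67 PSU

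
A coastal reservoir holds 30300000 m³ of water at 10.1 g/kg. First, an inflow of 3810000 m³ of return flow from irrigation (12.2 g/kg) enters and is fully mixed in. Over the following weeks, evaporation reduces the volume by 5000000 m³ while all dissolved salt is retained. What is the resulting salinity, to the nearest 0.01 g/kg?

After mixing: salt = 30,300,000×10.1 + 3,810,000×12.2 = 352,512,000; volume = 34,110,000 m³
After evaporation: salt unchanged = 352,512,000; volume = 34,110,000 − 5,000,000 = 29,110,000 m³
S = 352,512,000 / 29,110,000 = 12.1097 g/kg

12.11 g/kg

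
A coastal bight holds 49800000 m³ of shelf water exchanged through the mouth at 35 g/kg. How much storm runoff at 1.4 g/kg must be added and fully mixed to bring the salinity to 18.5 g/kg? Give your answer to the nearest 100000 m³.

48100000 m³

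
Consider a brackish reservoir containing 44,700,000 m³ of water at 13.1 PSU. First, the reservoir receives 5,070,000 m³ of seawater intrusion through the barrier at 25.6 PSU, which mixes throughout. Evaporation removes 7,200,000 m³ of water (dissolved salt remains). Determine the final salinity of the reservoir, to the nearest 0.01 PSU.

16.80 PSU

After mixing: salt = 44,700,000×13.1 + 5,070,000×25.6 = 715,362,000; volume = 49,770,000 m³
After evaporation: salt unchanged = 715,362,000; volume = 49,770,000 − 7,200,000 = 42,570,000 m³
S = 715,362,000 / 42,570,000 = 16.8044 PSU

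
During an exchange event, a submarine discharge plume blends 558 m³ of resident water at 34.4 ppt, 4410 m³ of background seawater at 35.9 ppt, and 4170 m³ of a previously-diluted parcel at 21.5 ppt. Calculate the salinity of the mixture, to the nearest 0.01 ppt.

29.24 ppt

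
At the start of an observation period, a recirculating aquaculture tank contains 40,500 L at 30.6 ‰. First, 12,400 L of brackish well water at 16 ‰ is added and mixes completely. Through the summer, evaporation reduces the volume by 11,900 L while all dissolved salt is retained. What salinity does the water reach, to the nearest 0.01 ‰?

35.07 ‰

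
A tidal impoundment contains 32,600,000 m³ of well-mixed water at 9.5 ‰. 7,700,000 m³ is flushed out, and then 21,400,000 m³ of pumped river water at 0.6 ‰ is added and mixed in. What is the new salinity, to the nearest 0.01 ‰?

Remaining after removal: 24,900,000 m³ at 9.5 ‰ (salt = 236,550,000)
After addition: salt = 236,550,000 + 21,400,000×0.6 = 249,390,000; volume = 46,300,000 m³
S = 249,390,000 / 46,300,000 = 5.3864 ‰

5.39 ‰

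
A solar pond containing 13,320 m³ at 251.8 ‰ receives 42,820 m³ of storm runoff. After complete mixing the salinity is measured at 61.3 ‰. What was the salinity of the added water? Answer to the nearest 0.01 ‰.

Salt balance: 13,320×251.8 + 42,820×S = 56,140×61.3
3,353,976 + 42,820·S = 3,441,382
S = (3,441,382 − 3,353,976) / 42,820 = 2.0412 ‰

2.04 ‰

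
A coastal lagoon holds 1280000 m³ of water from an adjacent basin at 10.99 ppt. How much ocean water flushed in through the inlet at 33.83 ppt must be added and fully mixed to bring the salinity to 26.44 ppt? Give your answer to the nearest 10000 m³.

Salt balance: 1,280,000×10.99 + V×33.83 = (1,280,000+V)×26.44
14,067,200 + 33.83V = 33,843,200 + 26.44V
19,776,000 = 7.39V
V = 2,676,048.71 m³

2680000 m³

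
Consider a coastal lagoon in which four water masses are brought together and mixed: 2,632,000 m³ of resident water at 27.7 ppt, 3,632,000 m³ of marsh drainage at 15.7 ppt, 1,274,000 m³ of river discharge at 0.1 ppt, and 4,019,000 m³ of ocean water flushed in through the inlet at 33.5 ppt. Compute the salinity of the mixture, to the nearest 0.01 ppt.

Conserving salt mass:
salt = 2,632,000×27.7 + 3,632,000×15.7 + 1,274,000×0.1 + 4,019,000×33.5 = 72,906,400 + 57,022,400 + 127,400 + 134,636,500 = 264,692,700
volume = 2,632,000 + 3,632,000 + 1,274,000 + 4,019,000 = 11,557,000 m³
S = 264,692,700 / 11,557,000 = 22.9032 ppt

22.90 ppt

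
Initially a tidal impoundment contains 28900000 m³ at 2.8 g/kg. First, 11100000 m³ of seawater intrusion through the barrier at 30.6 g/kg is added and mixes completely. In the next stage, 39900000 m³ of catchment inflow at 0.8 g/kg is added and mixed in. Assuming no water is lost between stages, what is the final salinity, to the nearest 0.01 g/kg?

Salt balance:
Initial salt = 28,900,000×2.8 = 80,920,000
After stage 1: salt = 80,920,000 + 11,100,000×30.6 = 420,580,000; volume = 40,000,000 m³; S = 10.515 g/kg
After stage 2: salt = 420,580,000 + 39,900,000×0.8 = 452,500,000; volume = 79,900,000 m³
S = 452,500,000 / 79,900,000 = 5.6633 g/kg

5.66 g/kg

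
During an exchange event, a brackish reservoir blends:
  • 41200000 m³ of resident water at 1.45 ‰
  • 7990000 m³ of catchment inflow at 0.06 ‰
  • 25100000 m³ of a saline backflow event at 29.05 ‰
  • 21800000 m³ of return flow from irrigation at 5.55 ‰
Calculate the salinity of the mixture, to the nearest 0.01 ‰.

Weighted by volume,
salt = 41,200,000×1.45 + 7,990,000×0.06 + 25,100,000×29.05 + 21,800,000×5.55 = 59,740,000 + 479,400 + 729,155,000 + 120,990,000 = 910,364,400
volume = 41,200,000 + 7,990,000 + 25,100,000 + 21,800,000 = 96,090,000 m³
S = 910,364,400 / 96,090,000 = 9.4741 ‰

9.47 ‰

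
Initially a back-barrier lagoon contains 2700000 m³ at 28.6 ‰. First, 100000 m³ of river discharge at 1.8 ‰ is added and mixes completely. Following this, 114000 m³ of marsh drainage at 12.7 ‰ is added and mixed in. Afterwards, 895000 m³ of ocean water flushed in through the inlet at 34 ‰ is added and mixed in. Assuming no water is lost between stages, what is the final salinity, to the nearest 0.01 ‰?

Conserving salt mass:
Initial salt = 2,700,000×28.6 = 77,220,000
After stage 1: salt = 77,220,000 + 100,000×1.8 = 77,400,000; volume = 2,800,000 m³; S = 27.643 ‰
After stage 2: salt = 77,400,000 + 114,000×12.7 = 78,847,800; volume = 2,914,000 m³; S = 27.058 ‰
After stage 3: salt = 78,847,800 + 895,000×34 = 109,277,800; volume = 3,809,000 m³
S = 109,277,800 / 3,809,000 = 28.6894 ‰

28.69 ‰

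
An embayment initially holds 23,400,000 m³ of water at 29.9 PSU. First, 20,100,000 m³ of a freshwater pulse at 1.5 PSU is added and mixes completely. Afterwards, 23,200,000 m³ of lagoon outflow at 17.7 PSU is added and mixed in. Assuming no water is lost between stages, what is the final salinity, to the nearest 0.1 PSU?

17.1 PSU

Conserving salt mass:
Initial salt = 23,400,000×29.9 = 699,660,000
After stage 1: salt = 699,660,000 + 20,100,000×1.5 = 729,810,000; volume = 43,500,000 m³; S = 16.777 PSU
After stage 2: salt = 729,810,000 + 23,200,000×17.7 = 1,140,450,000; volume = 66,700,000 m³
S = 1,140,450,000 / 66,700,000 = 17.0982 PSU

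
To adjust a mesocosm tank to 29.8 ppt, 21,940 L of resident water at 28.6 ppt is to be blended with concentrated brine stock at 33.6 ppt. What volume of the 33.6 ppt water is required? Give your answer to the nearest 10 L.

Salt balance: 21,940×28.6 + V×33.6 = (21,940+V)×29.8
627,484 + 33.6V = 653,812 + 29.8V
26,328 = 3.8V
V = 6,928.42 L

6930 L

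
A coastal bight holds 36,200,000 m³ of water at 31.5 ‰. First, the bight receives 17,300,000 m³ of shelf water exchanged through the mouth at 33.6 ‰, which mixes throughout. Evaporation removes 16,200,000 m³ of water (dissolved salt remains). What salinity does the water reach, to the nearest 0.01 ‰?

46.15 ‰

After mixing: salt = 36,200,000×31.5 + 17,300,000×33.6 = 1,721,580,000; volume = 53,500,000 m³
After evaporation: salt unchanged = 1,721,580,000; volume = 53,500,000 − 16,200,000 = 37,300,000 m³
S = 1,721,580,000 / 37,300,000 = 46.155 ‰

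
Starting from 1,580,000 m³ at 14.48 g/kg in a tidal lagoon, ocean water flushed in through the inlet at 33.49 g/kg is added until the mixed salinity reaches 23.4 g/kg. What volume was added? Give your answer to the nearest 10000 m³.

Salt balance: 1,580,000×14.48 + V×33.49 = (1,580,000+V)×23.4
22,878,400 + 33.49V = 36,972,000 + 23.4V
14,093,600 = 10.09V
V = 1,396,788.9 m³

1400000 m³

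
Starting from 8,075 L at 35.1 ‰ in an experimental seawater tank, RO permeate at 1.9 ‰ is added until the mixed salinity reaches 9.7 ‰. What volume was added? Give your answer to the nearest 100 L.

26300 L

Salt balance: 8,075×35.1 + V×1.9 = (8,075+V)×9.7
283,432.5 + 1.9V = 78,327.5 + 9.7V
205,105 = 7.8V
V = 26,295.51 L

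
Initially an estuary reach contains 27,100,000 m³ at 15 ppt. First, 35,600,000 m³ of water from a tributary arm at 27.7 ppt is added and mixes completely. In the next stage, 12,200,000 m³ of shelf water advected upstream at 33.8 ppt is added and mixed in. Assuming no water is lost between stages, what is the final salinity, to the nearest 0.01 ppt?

24.10 ppt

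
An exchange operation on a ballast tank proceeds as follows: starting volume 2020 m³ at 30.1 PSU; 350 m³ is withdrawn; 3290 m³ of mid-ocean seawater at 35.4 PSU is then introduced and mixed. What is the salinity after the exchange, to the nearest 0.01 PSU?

Remaining after removal: 1,670 m³ at 30.1 PSU (salt = 50,267)
After addition: salt = 50,267 + 3,290×35.4 = 166,733; volume = 4,960 m³
S = 166,733 / 4,960 = 33.6155 PSU

33.62 PSU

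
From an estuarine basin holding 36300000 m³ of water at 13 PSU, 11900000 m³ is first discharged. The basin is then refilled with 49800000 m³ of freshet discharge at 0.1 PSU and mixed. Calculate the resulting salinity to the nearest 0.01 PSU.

Remaining after removal: 24,400,000 m³ at 13 PSU (salt = 317,200,000)
After addition: salt = 317,200,000 + 49,800,000×0.1 = 322,180,000; volume = 74,200,000 m³
S = 322,180,000 / 74,200,000 = 4.342 PSU

4.34 PSU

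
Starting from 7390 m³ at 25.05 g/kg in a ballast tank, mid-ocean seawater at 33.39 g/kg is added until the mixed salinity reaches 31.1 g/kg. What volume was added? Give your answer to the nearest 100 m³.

19500 m³

Salt balance: 7,390×25.05 + V×33.39 = (7,390+V)×31.1
185,119.5 + 33.39V = 229,829 + 31.1V
44,709.5 = 2.29V
V = 19,523.8 m³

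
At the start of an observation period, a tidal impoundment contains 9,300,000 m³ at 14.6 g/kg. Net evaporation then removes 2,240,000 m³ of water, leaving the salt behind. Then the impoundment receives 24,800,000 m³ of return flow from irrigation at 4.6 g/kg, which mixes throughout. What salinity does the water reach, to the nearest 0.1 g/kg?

After evaporation: salt = 9,300,000×14.6 = 135,780,000; volume = 9,300,000 − 2,240,000 = 7,060,000 m³
After mixing: salt = 135,780,000 + 24,800,000×4.6 = 249,860,000; volume = 7,060,000 + 24,800,000 = 31,860,000 m³
S = 249,860,000 / 31,860,000 = 7.8424 g/kg

7.8 g/kg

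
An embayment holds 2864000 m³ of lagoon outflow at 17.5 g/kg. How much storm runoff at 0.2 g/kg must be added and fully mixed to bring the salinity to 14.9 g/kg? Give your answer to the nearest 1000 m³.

507000 m³

Salt balance: 2,864,000×17.5 + V×0.2 = (2,864,000+V)×14.9
50,120,000 + 0.2V = 42,673,600 + 14.9V
7,446,400 = 14.7V
V = 506,557.82 m³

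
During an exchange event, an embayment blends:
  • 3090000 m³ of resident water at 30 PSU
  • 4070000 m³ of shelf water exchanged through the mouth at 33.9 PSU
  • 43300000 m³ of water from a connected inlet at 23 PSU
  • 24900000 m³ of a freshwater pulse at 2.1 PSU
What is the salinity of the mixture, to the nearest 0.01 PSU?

16.97 PSU

Mass of salt is conserved:
salt = 3,090,000×30 + 4,070,000×33.9 + 43,300,000×23 + 24,900,000×2.1 = 92,700,000 + 137,973,000 + 995,900,000 + 52,290,000 = 1,278,863,000
volume = 3,090,000 + 4,070,000 + 43,300,000 + 24,900,000 = 75,360,000 m³
S = 1,278,863,000 / 75,360,000 = 16.9701 PSU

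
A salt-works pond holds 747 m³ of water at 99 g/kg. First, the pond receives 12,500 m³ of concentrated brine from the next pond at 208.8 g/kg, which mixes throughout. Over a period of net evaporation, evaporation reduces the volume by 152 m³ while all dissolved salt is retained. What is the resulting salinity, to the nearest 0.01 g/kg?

204.96 g/kg

After mixing: salt = 747×99 + 12,500×208.8 = 2,683,953; volume = 13,247 m³
After evaporation: salt unchanged = 2,683,953; volume = 13,247 − 152 = 13,095 m³
S = 2,683,953 / 13,095 = 204.9601 g/kg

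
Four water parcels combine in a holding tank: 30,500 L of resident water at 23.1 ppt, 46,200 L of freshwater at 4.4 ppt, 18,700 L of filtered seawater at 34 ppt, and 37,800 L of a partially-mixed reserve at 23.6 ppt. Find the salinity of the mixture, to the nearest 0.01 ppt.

18.29 ppt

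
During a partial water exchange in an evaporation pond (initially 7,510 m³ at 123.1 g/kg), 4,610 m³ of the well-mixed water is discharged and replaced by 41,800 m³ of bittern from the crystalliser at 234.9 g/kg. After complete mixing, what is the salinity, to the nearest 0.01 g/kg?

227.65 g/kg

Remaining after removal: 2,900 m³ at 123.1 g/kg (salt = 356,990)
After addition: salt = 356,990 + 41,800×234.9 = 10,175,810; volume = 44,700 m³
S = 10,175,810 / 44,700 = 227.6468 g/kg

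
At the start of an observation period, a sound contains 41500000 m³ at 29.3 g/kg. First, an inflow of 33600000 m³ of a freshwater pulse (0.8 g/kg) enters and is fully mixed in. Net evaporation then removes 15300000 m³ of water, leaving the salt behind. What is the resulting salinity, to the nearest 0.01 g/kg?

After mixing: salt = 41,500,000×29.3 + 33,600,000×0.8 = 1,242,830,000; volume = 75,100,000 m³
After evaporation: salt unchanged = 1,242,830,000; volume = 75,100,000 − 15,300,000 = 59,800,000 m³
S = 1,242,830,000 / 59,800,000 = 20.7831 g/kg

20.78 g/kg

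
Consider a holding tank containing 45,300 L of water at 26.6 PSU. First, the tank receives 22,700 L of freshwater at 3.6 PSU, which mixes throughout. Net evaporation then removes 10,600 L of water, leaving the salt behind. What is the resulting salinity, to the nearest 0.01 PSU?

After mixing: salt = 45,300×26.6 + 22,700×3.6 = 1,286,700; volume = 68,000 L
After evaporation: salt unchanged = 1,286,700; volume = 68,000 − 10,600 = 57,400 L
S = 1,286,700 / 57,400 = 22.4164 PSU

22.42 PSU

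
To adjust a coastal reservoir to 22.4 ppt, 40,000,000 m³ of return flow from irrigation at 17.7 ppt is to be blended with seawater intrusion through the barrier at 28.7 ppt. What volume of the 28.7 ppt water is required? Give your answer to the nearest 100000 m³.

Salt balance: 40,000,000×17.7 + V×28.7 = (40,000,000+V)×22.4
708,000,000 + 28.7V = 896,000,000 + 22.4V
188,000,000 = 6.3V
V = 29,841,269.84 m³

29800000 m³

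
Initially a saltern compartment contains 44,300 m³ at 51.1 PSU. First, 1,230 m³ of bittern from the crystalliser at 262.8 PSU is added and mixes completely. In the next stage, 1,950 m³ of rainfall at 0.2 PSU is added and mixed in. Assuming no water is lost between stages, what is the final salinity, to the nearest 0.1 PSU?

54.5 PSU

Weighted by volume,
Initial salt = 44,300×51.1 = 2,263,730
After stage 1: salt = 2,263,730 + 1,230×262.8 = 2,586,974; volume = 45,530 m³; S = 56.819 PSU
After stage 2: salt = 2,586,974 + 1,950×0.2 = 2,587,364; volume = 47,480 m³
S = 2,587,364 / 47,480 = 54.4938 PSU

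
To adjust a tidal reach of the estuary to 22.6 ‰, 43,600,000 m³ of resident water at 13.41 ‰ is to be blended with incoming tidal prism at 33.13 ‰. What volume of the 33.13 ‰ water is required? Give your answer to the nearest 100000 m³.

38100000 m³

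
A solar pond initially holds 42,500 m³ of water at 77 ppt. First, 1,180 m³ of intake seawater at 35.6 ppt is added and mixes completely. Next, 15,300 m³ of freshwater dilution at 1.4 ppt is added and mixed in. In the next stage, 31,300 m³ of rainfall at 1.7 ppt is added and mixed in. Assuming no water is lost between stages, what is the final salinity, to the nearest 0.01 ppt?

37.54 ppt

By conservation of dissolved salt,
Initial salt = 42,500×77 = 3,272,500
After stage 1: salt = 3,272,500 + 1,180×35.6 = 3,314,508; volume = 43,680 m³; S = 75.882 ppt
After stage 2: salt = 3,314,508 + 15,300×1.4 = 3,335,928; volume = 58,980 m³; S = 56.56 ppt
After stage 3: salt = 3,335,928 + 31,300×1.7 = 3,389,138; volume = 90,280 m³
S = 3,389,138 / 90,280 = 37.5403 ppt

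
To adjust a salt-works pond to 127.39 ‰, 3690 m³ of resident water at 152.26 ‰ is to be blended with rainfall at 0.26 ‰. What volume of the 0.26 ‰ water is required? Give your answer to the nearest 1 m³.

Salt balance: 3,690×152.26 + V×0.26 = (3,690+V)×127.39
561,839.4 + 0.26V = 470,069.1 + 127.39V
91,770.3 = 127.13V
V = 721.86 m³

722 m³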